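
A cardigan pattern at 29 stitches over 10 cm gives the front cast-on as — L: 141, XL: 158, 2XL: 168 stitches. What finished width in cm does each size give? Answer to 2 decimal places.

L 48.62 cm; XL 54.48 cm; 2XL 57.93 cm.

29/10 = 2.9 sts per cm.
L: 141 / 2.9 = 48.621 → 48.62 cm.
XL: 158 / 2.9 = 54.483 → 54.48 cm.
2XL: 168 / 2.9 = 57.931 → 57.93 cm.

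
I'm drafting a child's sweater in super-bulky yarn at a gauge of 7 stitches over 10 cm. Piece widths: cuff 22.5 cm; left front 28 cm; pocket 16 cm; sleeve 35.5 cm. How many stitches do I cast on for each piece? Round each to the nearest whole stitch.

Rate = 7/10 = 0.7 sts per cm.
cuff: 22.5 × 0.7 = 15.75 → 16.
left front: 28 × 0.7 = 19.60 → 20.
pocket: 16 × 0.7 = 11.20 → 11.
sleeve: 35.5 × 0.7 = 24.85 → 25.

cuff 16; left front 20; pocket 11; sleeve 25.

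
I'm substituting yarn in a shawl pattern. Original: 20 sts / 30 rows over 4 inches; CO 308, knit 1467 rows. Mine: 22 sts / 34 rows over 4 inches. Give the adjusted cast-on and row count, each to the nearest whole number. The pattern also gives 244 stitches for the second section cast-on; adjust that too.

Cast on 339 stitches; work 1663 rows; second section cast-on 268 stitches.

Stitches: 308 × 22/20 = 338.80 → 339.
Rows: 1467 × 34/30 = 1662.60 → 1663.
second section cast-on: 244 × 22/20 = 268.40 → 268.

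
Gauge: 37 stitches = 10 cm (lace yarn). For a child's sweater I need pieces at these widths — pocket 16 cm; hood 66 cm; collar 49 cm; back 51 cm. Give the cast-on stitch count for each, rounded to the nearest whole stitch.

pocket 59; hood 244; collar 181; back 189.

Rate = 37/10 = 3.7 sts per cm.
pocket: 16 × 3.7 = 59.20 → 59.
hood: 66 × 3.7 = 244.20 → 244.
collar: 49 × 3.7 = 181.30 → 181.
back: 51 × 3.7 = 188.70 → 189.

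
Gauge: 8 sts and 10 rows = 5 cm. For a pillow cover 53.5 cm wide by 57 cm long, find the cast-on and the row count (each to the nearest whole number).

Stitch gauge = 8/5 = 1.6 sts/cm; 53.5 × 1.6 = 85.60 → 86 sts.
Row gauge = 10/5 = 2 rows/cm; 57 × 2 = 114.00 → 114 rows.

Cast on 86 stitches and work 114 rows.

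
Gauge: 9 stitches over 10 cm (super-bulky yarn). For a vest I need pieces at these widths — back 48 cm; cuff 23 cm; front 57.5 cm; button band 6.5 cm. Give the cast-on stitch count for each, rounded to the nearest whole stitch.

back 43; cuff 21; front 52; button band 6.

Rate = 9/10 = 0.9 sts per cm.
back: 48 × 0.9 = 43.20 → 43.
cuff: 23 × 0.9 = 20.70 → 21.
front: 57.5 × 0.9 = 51.75 → 52.
button band: 6.5 × 0.9 = 5.85 → 6.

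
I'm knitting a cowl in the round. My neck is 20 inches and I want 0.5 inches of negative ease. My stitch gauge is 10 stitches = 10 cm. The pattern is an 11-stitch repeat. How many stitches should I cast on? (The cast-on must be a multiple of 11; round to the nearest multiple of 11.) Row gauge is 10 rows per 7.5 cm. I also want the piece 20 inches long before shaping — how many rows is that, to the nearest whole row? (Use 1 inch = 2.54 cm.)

Cast on 55 stitches; work 68 rows.

Finished = 20 − 0.5 = 19.5 inches.
19.5 inches × 2.54 = 49.53 cm.
10/10 = 1 sts per cm; 49.53 × 1 = 49.53 sts.
Nearest multiple of 11 → 55.
20 inches = 50.80 cm; × 1.333 = 67.73 → 68 rows.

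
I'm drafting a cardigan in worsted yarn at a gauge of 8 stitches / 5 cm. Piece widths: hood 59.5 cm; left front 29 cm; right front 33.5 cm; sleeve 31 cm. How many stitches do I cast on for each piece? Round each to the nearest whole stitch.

Rate = 8/5 = 1.6 sts per cm.
hood: 59.5 × 1.6 = 95.20 → 95.
left front: 29 × 1.6 = 46.40 → 46.
right front: 33.5 × 1.6 = 53.60 → 54.
sleeve: 31 × 1.6 = 49.60 → 50.

hood 95; left front 46; right front 54; sleeve 50.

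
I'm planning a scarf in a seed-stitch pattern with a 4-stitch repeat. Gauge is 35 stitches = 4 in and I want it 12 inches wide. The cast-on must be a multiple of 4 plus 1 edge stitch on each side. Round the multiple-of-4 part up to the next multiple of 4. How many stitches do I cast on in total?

35 / 4 = 8.75 sts per inch.
12 × 8.75 = 105.00 sts.
Less 2 edge sts → 103.00 for the repeat.
Next multiple of 4: 104.
Add back 2 edge sts → 106.

Cast on 106 stitches.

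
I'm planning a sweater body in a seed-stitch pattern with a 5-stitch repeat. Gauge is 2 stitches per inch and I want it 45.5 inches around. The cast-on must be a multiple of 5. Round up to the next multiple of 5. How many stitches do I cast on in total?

2 / 1 = 2 sts per inch.
45.5 × 2 = 91.00 sts.
Next multiple of 5: 95.

CO 95 sts.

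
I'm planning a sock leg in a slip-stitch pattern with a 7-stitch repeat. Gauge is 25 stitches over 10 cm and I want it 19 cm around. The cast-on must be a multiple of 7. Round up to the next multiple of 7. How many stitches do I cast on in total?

25 / 10 = 2.5 sts per cm.
19 × 2.5 = 47.50 sts.
Next multiple of 7: 49.

49 stitches.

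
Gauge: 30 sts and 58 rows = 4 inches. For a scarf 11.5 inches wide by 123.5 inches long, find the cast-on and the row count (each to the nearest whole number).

Stitch gauge = 30/4 = 7.5 sts/in; 11.5 × 7.5 = 86.25 → 86 sts.
Row gauge = 58/4 = 14.5 rows/in; 123.5 × 14.5 = 1790.75 → 1791 rows.

Cast on 86 stitches and work 1791 rows.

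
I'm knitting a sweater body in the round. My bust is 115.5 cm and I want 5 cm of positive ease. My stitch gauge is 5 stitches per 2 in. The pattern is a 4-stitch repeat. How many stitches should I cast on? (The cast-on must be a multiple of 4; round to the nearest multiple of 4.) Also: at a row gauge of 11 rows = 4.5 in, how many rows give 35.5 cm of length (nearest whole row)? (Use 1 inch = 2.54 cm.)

Cast on 120 stitches; work 34 rows.

Finished = 115.5 + 5 = 120.5 cm.
120.5 cm × 1/2.54 = 47.44 inches.
5/2 = 2.5 sts per in; 47.44 × 2.5 = 118.60 sts.
Nearest multiple of 4 → 120.
35.5 cm = 13.98 inches; × 2.444 = 34.16 → 34 rows.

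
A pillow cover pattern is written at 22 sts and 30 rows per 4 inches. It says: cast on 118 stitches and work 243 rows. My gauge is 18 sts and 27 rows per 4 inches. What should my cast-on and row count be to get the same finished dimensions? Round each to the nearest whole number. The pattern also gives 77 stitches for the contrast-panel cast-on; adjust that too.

Cast on 97 stitches; work 219 rows; contrast-panel cast-on 63 stitches.

Stitches: 118 × 18/22 = 96.55 → 97.
Rows: 243 × 27/30 = 218.70 → 219.
contrast-panel cast-on: 77 × 18/22 = 63.00 → 63.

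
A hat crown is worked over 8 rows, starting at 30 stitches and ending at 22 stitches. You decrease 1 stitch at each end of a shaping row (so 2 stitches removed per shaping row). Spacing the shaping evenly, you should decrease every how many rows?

Decrease every 2nd row.

Stitches to remove: |22 − 30| = 8.
Shaping rows needed: 8 / 2 = 4.
8 rows / 4 = every 2 rows.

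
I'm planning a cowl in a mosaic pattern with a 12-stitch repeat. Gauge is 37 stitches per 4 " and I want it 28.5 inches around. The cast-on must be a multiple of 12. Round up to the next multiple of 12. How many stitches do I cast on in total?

37 / 4 = 9.25 sts per inch.
28.5 × 9.25 = 263.62 sts.
Next multiple of 12: 264.

264 stitches.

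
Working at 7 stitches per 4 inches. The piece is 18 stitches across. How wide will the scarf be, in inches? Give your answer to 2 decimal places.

10.29 inches.

7 stitches / 4 inch = 1.75 stitches per inch.
18 / 1.75 = 10.286 inches.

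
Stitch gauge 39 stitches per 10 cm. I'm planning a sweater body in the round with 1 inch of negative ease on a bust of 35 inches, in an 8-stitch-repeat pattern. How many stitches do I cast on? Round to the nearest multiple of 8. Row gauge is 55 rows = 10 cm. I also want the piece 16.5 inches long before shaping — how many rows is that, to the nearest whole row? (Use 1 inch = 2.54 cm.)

Cast on 336 stitches; work 231 rows.

Finished = 35 − 1 = 34 inches.
34 inches × 2.54 = 86.36 cm.
39/10 = 3.9 sts per cm; 86.36 × 3.9 = 336.80 sts.
Nearest multiple of 8 → 336.
16.5 inches = 41.91 cm; × 5.5 = 230.50 → 231 rows.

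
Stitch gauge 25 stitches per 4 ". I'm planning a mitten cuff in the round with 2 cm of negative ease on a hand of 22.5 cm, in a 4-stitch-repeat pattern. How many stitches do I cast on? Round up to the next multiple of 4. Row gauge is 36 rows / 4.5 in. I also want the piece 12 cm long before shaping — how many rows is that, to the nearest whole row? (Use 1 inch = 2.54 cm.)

Cast on 52 stitches; work 38 rows.

Finished = 22.5 − 2 = 20.5 cm.
20.5 cm × 1/2.54 = 8.07 inches.
25/4 = 6.25 sts per in; 8.07 × 6.25 = 50.44 sts.
Next multiple of 4 → 52.
12 cm = 4.72 inches; × 8 = 37.80 → 38 rows.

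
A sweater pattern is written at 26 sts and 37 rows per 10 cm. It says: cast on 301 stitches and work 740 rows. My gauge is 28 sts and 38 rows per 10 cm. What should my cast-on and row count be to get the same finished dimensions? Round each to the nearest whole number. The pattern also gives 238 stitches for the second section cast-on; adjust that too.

Cast on 324 stitches; work 760 rows; second section cast-on 256 stitches.

Stitches: 301 × 28/26 = 324.15 → 324.
Rows: 740 × 38/37 = 760.00 → 760.
second section cast-on: 238 × 28/26 = 256.31 → 256.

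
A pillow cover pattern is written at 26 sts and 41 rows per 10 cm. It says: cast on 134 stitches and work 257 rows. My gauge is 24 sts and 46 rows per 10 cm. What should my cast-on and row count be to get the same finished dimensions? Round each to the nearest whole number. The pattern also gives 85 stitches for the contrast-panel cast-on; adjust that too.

Cast on 124 stitches; work 288 rows; contrast-panel cast-on 78 stitches.

Stitches: 134 × 24/26 = 123.69 → 124.
Rows: 257 × 46/41 = 288.34 → 288.
contrast-panel cast-on: 85 × 24/26 = 78.46 → 78.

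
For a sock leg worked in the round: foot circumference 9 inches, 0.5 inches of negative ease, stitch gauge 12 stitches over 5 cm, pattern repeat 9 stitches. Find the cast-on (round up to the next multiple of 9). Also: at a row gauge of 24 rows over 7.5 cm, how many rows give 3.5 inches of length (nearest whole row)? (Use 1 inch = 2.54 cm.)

Finished = 9 − 0.5 = 8.5 inches.
8.5 inches × 2.54 = 21.59 cm.
12/5 = 2.4 sts per cm; 21.59 × 2.4 = 51.82 sts.
Next multiple of 9 → 54.
3.5 inches = 8.89 cm; × 3.2 = 28.45 → 28 rows.

Cast on 54 stitches; work 28 rows.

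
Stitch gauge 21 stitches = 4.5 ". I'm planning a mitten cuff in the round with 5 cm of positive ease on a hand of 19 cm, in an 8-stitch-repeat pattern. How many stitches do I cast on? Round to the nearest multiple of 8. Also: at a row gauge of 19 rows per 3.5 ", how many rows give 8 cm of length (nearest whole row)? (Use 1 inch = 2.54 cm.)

Finished = 19 + 5 = 24 cm.
24 cm × 1/2.54 = 9.45 inches.
21/4.5 = 4.667 sts per in; 9.45 × 4.667 = 44.09 sts.
Nearest multiple of 8 → 48.
8 cm = 3.15 inches; × 5.429 = 17.10 → 17 rows.

Cast on 48 stitches; work 17 rows.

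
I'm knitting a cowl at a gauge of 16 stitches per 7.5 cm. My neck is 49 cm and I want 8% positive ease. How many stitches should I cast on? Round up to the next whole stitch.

113 stitches.

Finished = 49 × 1.08 = 52.92 cm.
16 / 7.5 = 2.133 sts per cm.
52.92 × 2.133 = 112.90 sts.
→ 113 sts.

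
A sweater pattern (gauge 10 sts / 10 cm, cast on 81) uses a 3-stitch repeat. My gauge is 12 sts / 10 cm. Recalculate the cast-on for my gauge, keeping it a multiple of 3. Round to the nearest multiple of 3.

81 × 12 / 10 = 97.20.
Nearest multiple of 3: 96.

Cast on 96 stitches.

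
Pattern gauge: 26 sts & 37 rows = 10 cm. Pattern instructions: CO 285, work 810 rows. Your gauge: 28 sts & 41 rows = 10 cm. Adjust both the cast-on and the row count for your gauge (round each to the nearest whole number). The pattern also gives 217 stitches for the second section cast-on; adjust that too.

Stitches: 285 × 28/26 = 306.92 → 307.
Rows: 810 × 41/37 = 897.57 → 898.
second section cast-on: 217 × 28/26 = 233.69 → 234.

Cast on 307 stitches; work 898 rows; second section cast-on 234 stitches.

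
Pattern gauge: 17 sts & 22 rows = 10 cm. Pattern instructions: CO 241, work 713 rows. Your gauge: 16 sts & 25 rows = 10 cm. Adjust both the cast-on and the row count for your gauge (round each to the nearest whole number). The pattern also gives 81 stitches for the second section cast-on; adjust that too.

Stitches: 241 × 16/17 = 226.82 → 227.
Rows: 713 × 25/22 = 810.23 → 810.
second section cast-on: 81 × 16/17 = 76.24 → 76.

Cast on 227 stitches; work 810 rows; second section cast-on 76 stitches.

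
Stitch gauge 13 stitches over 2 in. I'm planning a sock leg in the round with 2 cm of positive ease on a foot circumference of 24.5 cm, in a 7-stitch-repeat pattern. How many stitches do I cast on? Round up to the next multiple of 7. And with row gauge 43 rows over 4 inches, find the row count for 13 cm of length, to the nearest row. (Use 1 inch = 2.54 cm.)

Cast on 70 stitches; work 55 rows.

Finished = 24.5 + 2 = 26.5 cm.
26.5 cm × 1/2.54 = 10.43 inches.
13/2 = 6.5 sts per in; 10.43 × 6.5 = 67.81 sts.
Next multiple of 7 → 70.
13 cm = 5.12 inches; × 10.75 = 55.02 → 55 rows.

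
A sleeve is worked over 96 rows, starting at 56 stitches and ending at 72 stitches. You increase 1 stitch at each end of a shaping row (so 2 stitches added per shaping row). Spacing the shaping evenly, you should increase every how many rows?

Increase every 12th row.

Stitches to add: |72 − 56| = 16.
Shaping rows needed: 16 / 2 = 8.
96 rows / 8 = every 12 rows.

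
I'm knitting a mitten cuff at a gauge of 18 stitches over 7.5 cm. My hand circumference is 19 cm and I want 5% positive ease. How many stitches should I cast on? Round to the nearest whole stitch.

CO 48 sts.

Finished = 19 × 1.05 = 19.95 cm.
18 / 7.5 = 2.4 sts per cm.
19.95 × 2.4 = 47.88 sts.
→ 48 sts.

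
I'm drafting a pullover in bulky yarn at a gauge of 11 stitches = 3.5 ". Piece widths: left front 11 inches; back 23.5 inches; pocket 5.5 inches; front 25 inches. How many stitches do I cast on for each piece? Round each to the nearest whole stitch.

Rate = 11/3.5 = 3.143 sts per in.
left front: 11 × 3.143 = 34.57 → 35.
back: 23.5 × 3.143 = 73.86 → 74.
pocket: 5.5 × 3.143 = 17.29 → 17.
front: 25 × 3.143 = 78.57 → 79.

left front 35; back 74; pocket 17; front 79.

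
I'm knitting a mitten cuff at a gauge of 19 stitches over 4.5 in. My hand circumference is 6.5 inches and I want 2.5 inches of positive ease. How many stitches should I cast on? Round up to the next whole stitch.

Cast on 38 stitches.

Finished = 6.5 + 2.5 = 9 in.
19 / 4.5 = 4.222 sts per inch.
9.00 × 4.222 = 38.00 sts.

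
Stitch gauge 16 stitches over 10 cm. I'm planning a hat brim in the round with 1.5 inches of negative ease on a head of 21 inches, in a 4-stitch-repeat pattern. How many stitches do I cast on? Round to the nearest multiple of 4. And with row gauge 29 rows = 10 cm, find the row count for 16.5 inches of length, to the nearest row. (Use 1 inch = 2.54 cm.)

Finished = 21 − 1.5 = 19.5 inches.
19.5 inches × 2.54 = 49.53 cm.
16/10 = 1.6 sts per cm; 49.53 × 1.6 = 79.25 sts.
Nearest multiple of 4 → 80.
16.5 inches = 41.91 cm; × 2.9 = 121.54 → 122 rows.

Cast on 80 stitches; work 122 rows.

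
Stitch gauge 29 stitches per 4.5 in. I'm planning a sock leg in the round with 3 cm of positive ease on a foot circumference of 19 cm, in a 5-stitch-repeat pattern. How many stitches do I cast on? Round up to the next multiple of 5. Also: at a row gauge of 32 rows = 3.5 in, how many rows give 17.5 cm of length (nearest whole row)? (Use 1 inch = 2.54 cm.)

Finished = 19 + 3 = 22 cm.
22 cm × 1/2.54 = 8.66 inches.
29/4.5 = 6.444 sts per in; 8.66 × 6.444 = 55.82 sts.
Next multiple of 5 → 60.
17.5 cm = 6.89 inches; × 9.143 = 62.99 → 63 rows.

Cast on 60 stitches; work 63 rows.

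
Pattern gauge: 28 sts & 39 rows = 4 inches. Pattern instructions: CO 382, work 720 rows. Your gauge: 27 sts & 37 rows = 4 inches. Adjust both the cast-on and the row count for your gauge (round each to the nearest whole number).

Stitches: 382 × 27/28 = 368.36 → 368.
Rows: 720 × 37/39 = 683.08 → 683.

Cast on 368 stitches; work 683 rows.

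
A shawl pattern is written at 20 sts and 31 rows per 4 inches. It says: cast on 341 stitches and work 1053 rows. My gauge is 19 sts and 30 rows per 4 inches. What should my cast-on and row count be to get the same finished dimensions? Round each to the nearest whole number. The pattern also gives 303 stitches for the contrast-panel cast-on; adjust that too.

Cast on 324 stitches; work 1019 rows; contrast-panel cast-on 288 stitches.

Stitches: 341 × 19/20 = 323.95 → 324.
Rows: 1053 × 30/31 = 1019.03 → 1019.
contrast-panel cast-on: 303 × 19/20 = 287.85 → 288.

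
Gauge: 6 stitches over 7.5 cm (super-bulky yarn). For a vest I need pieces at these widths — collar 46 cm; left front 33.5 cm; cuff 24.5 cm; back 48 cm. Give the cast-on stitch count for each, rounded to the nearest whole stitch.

Rate = 6/7.5 = 0.8 sts per cm.
collar: 46 × 0.8 = 36.80 → 37.
left front: 33.5 × 0.8 = 26.80 → 27.
cuff: 24.5 × 0.8 = 19.60 → 20.
back: 48 × 0.8 = 38.40 → 38.

collar 37; left front 27; cuff 20; back 38.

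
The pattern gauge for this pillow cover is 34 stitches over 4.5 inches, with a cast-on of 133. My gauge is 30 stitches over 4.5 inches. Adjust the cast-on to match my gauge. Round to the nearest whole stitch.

Scale factor = 30 / 34 = 0.882.
133 × 30 / 34 = 117.35 sts.
→ 117 sts.

117 stitches.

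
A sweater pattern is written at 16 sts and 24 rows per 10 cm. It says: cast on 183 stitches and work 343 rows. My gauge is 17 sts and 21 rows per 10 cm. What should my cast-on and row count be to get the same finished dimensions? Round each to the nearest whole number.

Stitches: 183 × 17/16 = 194.44 → 194.
Rows: 343 × 21/24 = 300.12 → 300.

Cast on 194 stitches; work 300 rows.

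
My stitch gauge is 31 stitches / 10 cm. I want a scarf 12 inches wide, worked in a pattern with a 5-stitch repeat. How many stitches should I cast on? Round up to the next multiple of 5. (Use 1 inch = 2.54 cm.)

95 stitches.

12 in = 12 × 2.54 = 30.48 cm.
31 / 10 = 3.1 sts/cm.
30.48 × 3.1 = 94.49 sts.
→ 95.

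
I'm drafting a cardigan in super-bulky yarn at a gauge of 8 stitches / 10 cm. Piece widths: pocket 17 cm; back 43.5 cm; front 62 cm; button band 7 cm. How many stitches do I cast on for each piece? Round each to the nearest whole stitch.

pocket 14; back 35; front 50; button band 6.

Rate = 8/10 = 0.8 sts per cm.
pocket: 17 × 0.8 = 13.60 → 14.
back: 43.5 × 0.8 = 34.80 → 35.
front: 62 × 0.8 = 49.60 → 50.
button band: 7 × 0.8 = 5.60 → 6.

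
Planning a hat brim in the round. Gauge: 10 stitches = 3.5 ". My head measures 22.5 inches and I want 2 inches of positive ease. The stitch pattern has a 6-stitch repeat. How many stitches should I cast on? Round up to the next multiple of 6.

Finished = 22.5 + 2 = 24.5 inches.
10 / 3.5 = 2.857 sts/in.
24.5 × 2.857 = 70.00 sts.
Next multiple of 6: 72.

CO 72 sts.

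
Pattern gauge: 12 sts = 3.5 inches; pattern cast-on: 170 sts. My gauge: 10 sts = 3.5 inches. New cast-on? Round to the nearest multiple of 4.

Cast on 140 stitches.

Scale factor = 10 / 12 = 0.833.
170 × 10 / 12 = 141.67 sts.
→ 140 sts.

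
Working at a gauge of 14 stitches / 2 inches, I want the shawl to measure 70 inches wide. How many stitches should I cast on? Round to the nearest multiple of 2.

14 stitches / 2 in = 7 stitches per inch.
70 × 7 = 490.00 stitches.

Cast on 490 stitches.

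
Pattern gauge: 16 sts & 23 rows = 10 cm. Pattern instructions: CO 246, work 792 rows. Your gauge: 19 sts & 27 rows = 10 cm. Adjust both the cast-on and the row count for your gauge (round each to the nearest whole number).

Stitches: 246 × 19/16 = 292.12 → 292.
Rows: 792 × 27/23 = 929.74 → 930.

Cast on 292 stitches; work 930 rows.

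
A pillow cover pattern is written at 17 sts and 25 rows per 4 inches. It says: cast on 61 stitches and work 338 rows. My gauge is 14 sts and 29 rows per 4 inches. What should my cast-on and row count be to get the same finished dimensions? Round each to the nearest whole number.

Stitches: 61 × 14/17 = 50.24 → 50.
Rows: 338 × 29/25 = 392.08 → 392.

Cast on 50 stitches; work 392 rows.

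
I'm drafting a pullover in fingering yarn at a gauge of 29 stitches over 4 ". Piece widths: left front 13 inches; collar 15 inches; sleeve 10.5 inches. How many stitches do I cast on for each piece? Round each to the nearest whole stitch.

Rate = 29/4 = 7.25 sts per in.
left front: 13 × 7.25 = 94.25 → 94.
collar: 15 × 7.25 = 108.75 → 109.
sleeve: 10.5 × 7.25 = 76.12 → 76.

left front 94; collar 109; sleeve 76.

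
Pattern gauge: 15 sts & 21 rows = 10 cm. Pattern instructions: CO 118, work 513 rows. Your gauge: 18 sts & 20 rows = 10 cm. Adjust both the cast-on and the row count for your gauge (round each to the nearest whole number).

Cast on 142 stitches; work 489 rows.

Stitches: 118 × 18/15 = 141.60 → 142.
Rows: 513 × 20/21 = 488.57 → 489.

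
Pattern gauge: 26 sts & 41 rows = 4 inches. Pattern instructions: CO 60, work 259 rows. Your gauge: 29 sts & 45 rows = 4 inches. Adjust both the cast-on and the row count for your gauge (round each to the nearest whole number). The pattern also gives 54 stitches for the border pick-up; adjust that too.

Cast on 67 stitches; work 284 rows; border pick-up 60 stitches.

Stitches: 60 × 29/26 = 66.92 → 67.
Rows: 259 × 45/41 = 284.27 → 284.
border pick-up: 54 × 29/26 = 60.23 → 60.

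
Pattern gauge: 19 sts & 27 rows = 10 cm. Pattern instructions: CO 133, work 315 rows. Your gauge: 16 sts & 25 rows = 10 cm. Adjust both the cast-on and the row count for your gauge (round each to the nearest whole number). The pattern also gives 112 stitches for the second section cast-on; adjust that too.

Stitches: 133 × 16/19 = 112.00 → 112.
Rows: 315 × 25/27 = 291.67 → 292.
second section cast-on: 112 × 16/19 = 94.32 → 94.

Cast on 112 stitches; work 292 rows; second section cast-on 94 stitches.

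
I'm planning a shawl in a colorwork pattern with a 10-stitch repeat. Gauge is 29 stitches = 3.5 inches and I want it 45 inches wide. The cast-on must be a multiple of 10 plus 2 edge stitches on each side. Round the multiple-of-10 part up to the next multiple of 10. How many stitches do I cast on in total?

29 / 3.5 = 8.286 sts per inch.
45 × 8.286 = 372.86 sts.
Less 4 edge sts → 368.86 for the repeat.
Next multiple of 10: 370.
Add back 4 edge sts → 374.

374 stitches.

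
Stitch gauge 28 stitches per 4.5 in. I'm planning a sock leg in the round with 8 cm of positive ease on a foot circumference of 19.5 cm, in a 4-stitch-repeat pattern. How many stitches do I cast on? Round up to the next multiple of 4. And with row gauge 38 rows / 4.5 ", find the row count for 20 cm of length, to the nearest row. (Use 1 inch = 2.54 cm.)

Cast on 68 stitches; work 66 rows.

Finished = 19.5 + 8 = 27.5 cm.
27.5 cm × 1/2.54 = 10.83 inches.
28/4.5 = 6.222 sts per in; 10.83 × 6.222 = 67.37 sts.
Next multiple of 4 → 68.
20 cm = 7.87 inches; × 8.444 = 66.49 → 66 rows.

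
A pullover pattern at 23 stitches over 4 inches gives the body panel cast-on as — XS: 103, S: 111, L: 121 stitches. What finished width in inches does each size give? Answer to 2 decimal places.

23/4 = 5.75 sts per in.
XS: 103 / 5.75 = 17.913 → 17.91 in.
S: 111 / 5.75 = 19.304 → 19.30 in.
L: 121 / 5.75 = 21.043 → 21.04 in.

XS 17.91 inches; S 19.30 inches; L 21.04 inches.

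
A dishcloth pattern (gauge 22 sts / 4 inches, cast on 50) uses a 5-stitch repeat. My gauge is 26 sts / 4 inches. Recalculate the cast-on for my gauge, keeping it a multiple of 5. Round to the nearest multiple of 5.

Cast on 60 stitches.

50 × 26 / 22 = 59.09.
Nearest multiple of 5: 60.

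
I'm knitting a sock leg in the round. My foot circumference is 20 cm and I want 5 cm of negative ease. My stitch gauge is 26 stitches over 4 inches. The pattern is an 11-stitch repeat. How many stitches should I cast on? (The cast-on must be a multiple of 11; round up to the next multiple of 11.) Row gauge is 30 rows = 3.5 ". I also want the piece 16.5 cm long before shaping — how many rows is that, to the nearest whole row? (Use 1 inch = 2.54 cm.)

Finished = 20 − 5 = 15 cm.
15 cm × 1/2.54 = 5.91 inches.
26/4 = 6.5 sts per in; 5.91 × 6.5 = 38.39 sts.
Next multiple of 11 → 44.
16.5 cm = 6.50 inches; × 8.571 = 55.68 → 56 rows.

Cast on 44 stitches; work 56 rows.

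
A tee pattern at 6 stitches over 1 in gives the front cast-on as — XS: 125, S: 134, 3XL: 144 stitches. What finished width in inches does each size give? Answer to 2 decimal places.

6/1 = 6 sts per in.
XS: 125 / 6 = 20.833 → 20.83 in.
S: 134 / 6 = 22.333 → 22.33 in.
3XL: 144 / 6 = 24.000 → 24.00 in.

XS 20.83 inches; S 22.33 inches; 3XL 24.00 inches.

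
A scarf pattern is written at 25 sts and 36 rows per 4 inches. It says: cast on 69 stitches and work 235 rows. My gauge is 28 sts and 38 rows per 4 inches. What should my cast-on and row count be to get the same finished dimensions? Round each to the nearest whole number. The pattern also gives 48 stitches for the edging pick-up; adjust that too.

Cast on 77 stitches; work 248 rows; edging pick-up 54 stitches.

Stitches: 69 × 28/25 = 77.28 → 77.
Rows: 235 × 38/36 = 248.06 → 248.
edging pick-up: 48 × 28/25 = 53.76 → 54.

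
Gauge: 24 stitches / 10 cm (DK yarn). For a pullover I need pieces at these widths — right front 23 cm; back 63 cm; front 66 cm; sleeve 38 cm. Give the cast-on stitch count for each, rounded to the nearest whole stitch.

right front 55; back 151; front 158; sleeve 91.

Rate = 24/10 = 2.4 sts per cm.
right front: 23 × 2.4 = 55.20 → 55.
back: 63 × 2.4 = 151.20 → 151.
front: 66 × 2.4 = 158.40 → 158.
sleeve: 38 × 2.4 = 91.20 → 91.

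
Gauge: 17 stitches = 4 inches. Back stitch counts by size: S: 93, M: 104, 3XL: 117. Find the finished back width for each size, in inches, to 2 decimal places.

17/4 = 4.25 sts per in.
S: 93 / 4.25 = 21.882 → 21.88 in.
M: 104 / 4.25 = 24.471 → 24.47 in.
3XL: 117 / 4.25 = 27.529 → 27.53 in.

S 21.88 inches; M 24.47 inches; 3XL 27.53 inches.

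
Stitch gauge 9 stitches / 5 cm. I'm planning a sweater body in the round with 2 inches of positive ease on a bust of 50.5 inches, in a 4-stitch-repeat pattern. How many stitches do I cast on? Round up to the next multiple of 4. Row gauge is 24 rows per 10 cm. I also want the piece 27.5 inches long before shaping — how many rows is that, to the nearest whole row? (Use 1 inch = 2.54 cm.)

Cast on 244 stitches; work 168 rows.

Finished = 50.5 + 2 = 52.5 inches.
52.5 inches × 2.54 = 133.35 cm.
9/5 = 1.8 sts per cm; 133.35 × 1.8 = 240.03 sts.
Next multiple of 4 → 244.
27.5 inches = 69.85 cm; × 2.4 = 167.64 → 168 rows.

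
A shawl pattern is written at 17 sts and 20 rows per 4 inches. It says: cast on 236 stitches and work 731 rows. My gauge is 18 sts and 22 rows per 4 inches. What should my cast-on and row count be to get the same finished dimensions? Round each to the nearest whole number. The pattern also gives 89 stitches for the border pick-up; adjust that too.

Stitches: 236 × 18/17 = 249.88 → 250.
Rows: 731 × 22/20 = 804.10 → 804.
border pick-up: 89 × 18/17 = 94.24 → 94.

Cast on 250 stitches; work 804 rows; border pick-up 94 stitches.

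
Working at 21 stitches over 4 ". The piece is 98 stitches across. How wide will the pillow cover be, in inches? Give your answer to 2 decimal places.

18.67 inches.

21 stitches / 4 inch = 5.25 stitches per inch.
98 / 5.25 = 18.667 inches.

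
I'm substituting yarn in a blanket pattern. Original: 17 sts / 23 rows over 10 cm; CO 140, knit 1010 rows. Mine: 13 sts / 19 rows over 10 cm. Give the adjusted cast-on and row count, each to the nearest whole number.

Cast on 107 stitches; work 834 rows.

Stitches: 140 × 13/17 = 107.06 → 107.
Rows: 1010 × 19/23 = 834.35 → 834.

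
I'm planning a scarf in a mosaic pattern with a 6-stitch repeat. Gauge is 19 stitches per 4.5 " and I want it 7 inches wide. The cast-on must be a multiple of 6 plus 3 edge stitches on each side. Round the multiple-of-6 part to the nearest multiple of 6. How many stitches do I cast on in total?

CO 30 sts.

19 / 4.5 = 4.222 sts per inch.
7 × 4.222 = 29.56 sts.
Less 6 edge sts → 23.56 for the repeat.
Nearest multiple of 6: 24.
Add back 6 edge sts → 30.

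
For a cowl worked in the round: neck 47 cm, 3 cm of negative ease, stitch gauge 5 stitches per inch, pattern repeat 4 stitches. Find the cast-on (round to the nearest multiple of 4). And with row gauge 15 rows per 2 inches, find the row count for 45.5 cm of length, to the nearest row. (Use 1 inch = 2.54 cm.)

Finished = 47 − 3 = 44 cm.
44 cm × 1/2.54 = 17.32 inches.
5/1 = 5 sts per in; 17.32 × 5 = 86.61 sts.
Nearest multiple of 4 → 88.
45.5 cm = 17.91 inches; × 7.5 = 134.35 → 134 rows.

Cast on 88 stitches; work 134 rows.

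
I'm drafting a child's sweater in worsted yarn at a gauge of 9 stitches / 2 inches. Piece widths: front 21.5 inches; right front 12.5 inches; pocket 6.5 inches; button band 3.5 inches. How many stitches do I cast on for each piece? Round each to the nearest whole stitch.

front 97; right front 56; pocket 29; button band 16.

Rate = 9/2 = 4.5 sts per in.
front: 21.5 × 4.5 = 96.75 → 97.
right front: 12.5 × 4.5 = 56.25 → 56.
pocket: 6.5 × 4.5 = 29.25 → 29.
button band: 3.5 × 4.5 = 15.75 → 16.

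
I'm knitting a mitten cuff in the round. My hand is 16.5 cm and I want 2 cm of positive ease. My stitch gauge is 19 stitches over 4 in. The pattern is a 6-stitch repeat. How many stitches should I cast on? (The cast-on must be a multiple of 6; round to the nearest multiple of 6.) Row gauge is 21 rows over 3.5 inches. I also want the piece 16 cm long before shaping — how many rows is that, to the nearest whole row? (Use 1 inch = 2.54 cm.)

Cast on 36 stitches; work 38 rows.

Finished = 16.5 + 2 = 18.5 cm.
18.5 cm × 1/2.54 = 7.28 inches.
19/4 = 4.75 sts per in; 7.28 × 4.75 = 34.60 sts.
Nearest multiple of 6 → 36.
16 cm = 6.30 inches; × 6 = 37.80 → 38 rows.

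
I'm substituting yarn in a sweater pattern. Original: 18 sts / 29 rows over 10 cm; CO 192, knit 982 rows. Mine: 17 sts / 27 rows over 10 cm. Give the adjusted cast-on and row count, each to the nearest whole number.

Cast on 181 stitches; work 914 rows.

Stitches: 192 × 17/18 = 181.33 → 181.
Rows: 982 × 27/29 = 914.28 → 914.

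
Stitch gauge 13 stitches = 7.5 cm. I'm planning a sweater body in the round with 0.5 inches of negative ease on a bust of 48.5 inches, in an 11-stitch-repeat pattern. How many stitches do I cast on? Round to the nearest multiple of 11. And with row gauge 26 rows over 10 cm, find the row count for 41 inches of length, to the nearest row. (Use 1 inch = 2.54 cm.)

Finished = 48.5 − 0.5 = 48 inches.
48 inches × 2.54 = 121.92 cm.
13/7.5 = 1.733 sts per cm; 121.92 × 1.733 = 211.33 sts.
Nearest multiple of 11 → 209.
41 inches = 104.14 cm; × 2.6 = 270.76 → 271 rows.

Cast on 209 stitches; work 271 rows.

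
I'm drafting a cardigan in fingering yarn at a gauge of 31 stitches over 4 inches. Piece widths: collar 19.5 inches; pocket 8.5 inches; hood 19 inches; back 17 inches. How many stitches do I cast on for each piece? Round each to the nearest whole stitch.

Rate = 31/4 = 7.75 sts per in.
collar: 19.5 × 7.75 = 151.12 → 151.
pocket: 8.5 × 7.75 = 65.88 → 66.
hood: 19 × 7.75 = 147.25 → 147.
back: 17 × 7.75 = 131.75 → 132.

collar 151; pocket 66; hood 147; back 132.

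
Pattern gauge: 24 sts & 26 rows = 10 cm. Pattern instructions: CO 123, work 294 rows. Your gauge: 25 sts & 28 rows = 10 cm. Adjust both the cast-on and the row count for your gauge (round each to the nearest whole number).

Stitches: 123 × 25/24 = 128.12 → 128.
Rows: 294 × 28/26 = 316.62 → 317.

Cast on 128 stitches; work 317 rows.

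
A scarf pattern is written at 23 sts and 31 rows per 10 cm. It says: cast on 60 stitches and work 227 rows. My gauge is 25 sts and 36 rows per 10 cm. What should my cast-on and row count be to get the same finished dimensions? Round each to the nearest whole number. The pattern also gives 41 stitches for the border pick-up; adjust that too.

Cast on 65 stitches; work 264 rows; border pick-up 45 stitches.

Stitches: 60 × 25/23 = 65.22 → 65.
Rows: 227 × 36/31 = 263.61 → 264.
border pick-up: 41 × 25/23 = 44.57 → 45.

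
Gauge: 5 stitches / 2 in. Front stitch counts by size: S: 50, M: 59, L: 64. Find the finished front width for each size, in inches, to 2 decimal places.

5/2 = 2.5 sts per in.
S: 50 / 2.5 = 20.000 → 20.00 in.
M: 59 / 2.5 = 23.600 → 23.60 in.
L: 64 / 2.5 = 25.600 → 25.60 in.

S 20.00 inches; M 23.60 inches; L 25.60 inches.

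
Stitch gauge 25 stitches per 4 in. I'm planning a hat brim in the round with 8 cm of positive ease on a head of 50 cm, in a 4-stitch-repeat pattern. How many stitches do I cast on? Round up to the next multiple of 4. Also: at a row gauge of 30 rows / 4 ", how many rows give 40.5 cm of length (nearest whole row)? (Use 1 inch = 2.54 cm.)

Cast on 144 stitches; work 120 rows.

Finished = 50 + 8 = 58 cm.
58 cm × 1/2.54 = 22.83 inches.
25/4 = 6.25 sts per in; 22.83 × 6.25 = 142.72 sts.
Next multiple of 4 → 144.
40.5 cm = 15.94 inches; × 7.5 = 119.59 → 120 rows.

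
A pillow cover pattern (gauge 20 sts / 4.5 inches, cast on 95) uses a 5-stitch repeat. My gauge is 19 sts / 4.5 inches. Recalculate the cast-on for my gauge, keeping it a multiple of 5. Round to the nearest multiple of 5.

CO 90 sts.

95 × 19 / 20 = 90.25.
Nearest multiple of 5: 90.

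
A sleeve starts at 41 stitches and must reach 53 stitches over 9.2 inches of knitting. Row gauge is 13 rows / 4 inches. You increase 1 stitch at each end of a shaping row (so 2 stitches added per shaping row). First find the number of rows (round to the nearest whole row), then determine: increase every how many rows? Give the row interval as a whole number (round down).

Increase every 5th row.

Rows = 9.2 × 3.25 = 29.9 → 30 rows.
Stitches to add: 12 → 6 shaping rows (at 2 st each).
30 / 6 = 5.00 → every 5 rows.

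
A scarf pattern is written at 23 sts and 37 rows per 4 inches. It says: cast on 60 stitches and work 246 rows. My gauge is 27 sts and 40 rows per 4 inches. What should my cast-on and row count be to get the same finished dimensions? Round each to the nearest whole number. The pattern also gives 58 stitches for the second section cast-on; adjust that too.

Cast on 70 stitches; work 266 rows; second section cast-on 68 stitches.

Stitches: 60 × 27/23 = 70.43 → 70.
Rows: 246 × 40/37 = 265.95 → 266.
second section cast-on: 58 × 27/23 = 68.09 → 68.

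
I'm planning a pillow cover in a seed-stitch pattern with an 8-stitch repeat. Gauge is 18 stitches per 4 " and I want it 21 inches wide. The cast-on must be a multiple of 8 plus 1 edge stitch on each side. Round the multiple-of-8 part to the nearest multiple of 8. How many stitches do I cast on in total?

CO 98 sts.

18 / 4 = 4.5 sts per inch.
21 × 4.5 = 94.50 sts.
Less 2 edge sts → 92.50 for the repeat.
Nearest multiple of 8: 96.
Add back 2 edge sts → 98.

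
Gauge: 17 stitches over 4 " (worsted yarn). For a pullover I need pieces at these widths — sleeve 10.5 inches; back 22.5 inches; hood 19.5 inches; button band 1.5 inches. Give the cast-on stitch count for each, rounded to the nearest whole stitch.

sleeve 45; back 96; hood 83; button band 6.

Rate = 17/4 = 4.25 sts per in.
sleeve: 10.5 × 4.25 = 44.62 → 45.
back: 22.5 × 4.25 = 95.62 → 96.
hood: 19.5 × 4.25 = 82.88 → 83.
button band: 1.5 × 4.25 = 6.38 → 6.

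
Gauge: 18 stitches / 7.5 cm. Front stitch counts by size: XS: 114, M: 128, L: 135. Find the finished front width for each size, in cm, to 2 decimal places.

XS 47.50 cm; M 53.33 cm; L 56.25 cm.

18/7.5 = 2.4 sts per cm.
XS: 114 / 2.4 = 47.500 → 47.50 cm.
M: 128 / 2.4 = 53.333 → 53.33 cm.
L: 135 / 2.4 = 56.250 → 56.25 cm.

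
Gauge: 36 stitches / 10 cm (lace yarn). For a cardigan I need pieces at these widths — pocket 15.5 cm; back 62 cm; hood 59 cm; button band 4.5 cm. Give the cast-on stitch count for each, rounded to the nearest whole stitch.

Rate = 36/10 = 3.6 sts per cm.
pocket: 15.5 × 3.6 = 55.80 → 56.
back: 62 × 3.6 = 223.20 → 223.
hood: 59 × 3.6 = 212.40 → 212.
button band: 4.5 × 3.6 = 16.20 → 16.

pocket 56; back 223; hood 212; button band 16.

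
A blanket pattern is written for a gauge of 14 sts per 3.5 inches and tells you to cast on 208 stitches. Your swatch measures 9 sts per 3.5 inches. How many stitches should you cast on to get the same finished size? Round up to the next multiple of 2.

134 stitches.

Scale factor = 9 / 14 = 0.643.
208 × 9 / 14 = 133.71 sts.
→ 134 sts.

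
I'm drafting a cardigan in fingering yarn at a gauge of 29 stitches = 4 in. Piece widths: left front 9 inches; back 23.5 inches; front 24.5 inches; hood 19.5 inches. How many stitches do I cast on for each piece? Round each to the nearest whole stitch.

Rate = 29/4 = 7.25 sts per in.
left front: 9 × 7.25 = 65.25 → 65.
back: 23.5 × 7.25 = 170.38 → 170.
front: 24.5 × 7.25 = 177.62 → 178.
hood: 19.5 × 7.25 = 141.38 → 141.

left front 65; back 170; front 178; hood 141.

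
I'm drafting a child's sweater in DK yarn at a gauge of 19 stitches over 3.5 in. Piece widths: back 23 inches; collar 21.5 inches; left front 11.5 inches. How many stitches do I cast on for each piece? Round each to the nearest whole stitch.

Rate = 19/3.5 = 5.429 sts per in.
back: 23 × 5.429 = 124.86 → 125.
collar: 21.5 × 5.429 = 116.71 → 117.
left front: 11.5 × 5.429 = 62.43 → 62.

back 125; collar 117; left front 62.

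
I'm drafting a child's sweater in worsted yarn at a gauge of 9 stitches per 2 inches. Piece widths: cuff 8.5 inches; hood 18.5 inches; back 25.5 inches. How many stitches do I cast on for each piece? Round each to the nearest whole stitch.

Rate = 9/2 = 4.5 sts per in.
cuff: 8.5 × 4.5 = 38.25 → 38.
hood: 18.5 × 4.5 = 83.25 → 83.
back: 25.5 × 4.5 = 114.75 → 115.

cuff 38; hood 83; back 115.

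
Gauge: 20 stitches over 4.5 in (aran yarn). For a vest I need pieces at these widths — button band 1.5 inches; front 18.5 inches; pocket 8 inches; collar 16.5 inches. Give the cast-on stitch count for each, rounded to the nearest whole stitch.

Rate = 20/4.5 = 4.444 sts per in.
button band: 1.5 × 4.444 = 6.67 → 7.
front: 18.5 × 4.444 = 82.22 → 82.
pocket: 8 × 4.444 = 35.56 → 36.
collar: 16.5 × 4.444 = 73.33 → 73.

button band 7; front 82; pocket 36; collar 73.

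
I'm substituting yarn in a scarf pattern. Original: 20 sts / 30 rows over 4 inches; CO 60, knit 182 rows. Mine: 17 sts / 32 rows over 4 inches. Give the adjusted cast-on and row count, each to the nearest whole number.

Cast on 51 stitches; work 194 rows.

Stitches: 60 × 17/20 = 51.00 → 51.
Rows: 182 × 32/30 = 194.13 → 194.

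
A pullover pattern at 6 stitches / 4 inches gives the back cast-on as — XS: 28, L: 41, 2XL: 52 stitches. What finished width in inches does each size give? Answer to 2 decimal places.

6/4 = 1.5 sts per in.
XS: 28 / 1.5 = 18.667 → 18.67 in.
L: 41 / 1.5 = 27.333 → 27.33 in.
2XL: 52 / 1.5 = 34.667 → 34.67 in.

XS 18.67 inches; L 27.33 inches; 2XL 34.67 inches.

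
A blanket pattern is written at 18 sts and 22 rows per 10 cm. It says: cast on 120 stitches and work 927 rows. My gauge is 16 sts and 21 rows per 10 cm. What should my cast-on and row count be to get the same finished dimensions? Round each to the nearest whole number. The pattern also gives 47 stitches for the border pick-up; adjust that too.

Cast on 107 stitches; work 885 rows; border pick-up 42 stitches.

Stitches: 120 × 16/18 = 106.67 → 107.
Rows: 927 × 21/22 = 884.86 → 885.
border pick-up: 47 × 16/18 = 41.78 → 42.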